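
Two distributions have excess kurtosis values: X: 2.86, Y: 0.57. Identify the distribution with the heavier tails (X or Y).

Higher excess kurtosis ⇒ heavier tails relative to the normal distribution.
2.86 vs 0.57: the larger is 2.86, so X has heavier tails.

X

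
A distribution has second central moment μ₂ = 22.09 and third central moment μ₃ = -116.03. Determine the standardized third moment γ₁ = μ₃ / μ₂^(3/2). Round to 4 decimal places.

-1.1176

σ = √μ₂ = √22.09 = 4.70000
σ³ = μ₂^(3/2) = 103.82300
γ₁ = μ₃/σ³ = -116.03 / 103.82300 ≈ -1.1176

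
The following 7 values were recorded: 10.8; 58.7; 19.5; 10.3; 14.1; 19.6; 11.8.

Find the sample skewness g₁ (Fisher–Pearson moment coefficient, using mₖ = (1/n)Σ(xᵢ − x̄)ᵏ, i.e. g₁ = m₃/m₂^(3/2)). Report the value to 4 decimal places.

1.8338

x̄ = (10.8 + 58.7 + 19.5 + 10.3 + 14.1 + 19.6 + 11.8) / 7 = 20.6857
deviations (xᵢ − x̄): -9.8857, 38.0143, -1.1857, -10.3857, -6.5857, -1.0857, -8.8857
Σ(xᵢ − x̄)² = 1775.5886 ⇒ m₂ = 1775.5886/7 = 253.65551
Σ(xᵢ − x̄)³ = 51857.4097 ⇒ m₃ = 51857.4097/7 = 7408.20138
m₂^(3/2) = 253.65551^(1.5) = 4039.86127
g₁ = m₃ / m₂^(3/2) = 7408.20138 / 4039.86127 ≈ 1.8338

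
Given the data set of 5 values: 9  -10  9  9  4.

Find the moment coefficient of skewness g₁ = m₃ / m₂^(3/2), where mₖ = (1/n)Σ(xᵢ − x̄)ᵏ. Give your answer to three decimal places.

x̄ = (9 - 10 + 9 + 9 + 4) / 5 = 4.2000
deviations (xᵢ − x̄): 4.8000, -14.2000, 4.8000, 4.8000, -0.2000
Σ(xᵢ − x̄)² = 270.8000 ⇒ m₂ = 270.8000/5 = 54.16000
Σ(xᵢ − x̄)³ = -2531.5200 ⇒ m₃ = -2531.5200/5 = -506.30400
m₂^(3/2) = 54.16000^(1.5) = 398.58228
g₁ = m₃ / m₂^(3/2) = -506.30400 / 398.58228 ≈ -1.270

-1.270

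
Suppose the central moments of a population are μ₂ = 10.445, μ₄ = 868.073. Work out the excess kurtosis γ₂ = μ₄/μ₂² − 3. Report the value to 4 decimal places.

μ₂² = 10.445² = 109.09803
μ₄/μ₂² = 868.073 / 109.09803 = 7.95682
γ₂ = 7.95682 − 3 ≈ 4.9568

4.9568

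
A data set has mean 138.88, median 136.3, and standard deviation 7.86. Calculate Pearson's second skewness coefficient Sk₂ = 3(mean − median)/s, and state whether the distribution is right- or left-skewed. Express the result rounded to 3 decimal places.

0.985, right-skewed

Sk₂ = 3(138.88 − 136.3) / 7.86 = 3 × 2.5800 / 7.86
    = 7.7400 / 7.86 ≈ 0.985
Sk₂ > 0 ⇒ mean > median ⇒ right-skewed (positive skew).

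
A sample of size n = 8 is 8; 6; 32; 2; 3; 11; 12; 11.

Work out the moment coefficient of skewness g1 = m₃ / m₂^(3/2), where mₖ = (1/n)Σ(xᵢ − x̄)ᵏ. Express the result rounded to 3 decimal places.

1.570

x̄ = (8 + 6 + 32 + 2 + 3 + 11 + 12 + 11) / 8 = 10.6250
deviations (xᵢ − x̄): -2.6250, -4.6250, 21.3750, -8.6250, -7.6250, 0.3750, 1.3750, 0.3750
Σ(xᵢ − x̄)² = 619.8750 ⇒ m₂ = 619.8750/8 = 77.48438
Σ(xᵢ − x̄)³ = 8566.7813 ⇒ m₃ = 8566.7813/8 = 1070.84766
m₂^(3/2) = 77.48438^(1.5) = 682.05783
g1 = m₃ / m₂^(3/2) = 1070.84766 / 682.05783 ≈ 1.570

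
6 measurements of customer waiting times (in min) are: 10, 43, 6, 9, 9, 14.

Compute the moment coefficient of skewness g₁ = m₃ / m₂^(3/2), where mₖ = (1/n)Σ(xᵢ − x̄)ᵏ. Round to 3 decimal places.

x̄ = (10 + 43 + 6 + 9 + 9 + 14) / 6 = 15.1667
deviations (xᵢ − x̄): -5.1667, 27.8333, -9.1667, -6.1667, -6.1667, -1.1667
Σ(xᵢ − x̄)² = 962.8333 ⇒ m₂ = 962.8333/6 = 160.47222
Σ(xᵢ − x̄)³ = 20183.5556 ⇒ m₃ = 20183.5556/6 = 3363.92593
m₂^(3/2) = 160.47222^(1.5) = 2032.82410
g₁ = m₃ / m₂^(3/2) = 3363.92593 / 2032.82410 ≈ 1.655

1.655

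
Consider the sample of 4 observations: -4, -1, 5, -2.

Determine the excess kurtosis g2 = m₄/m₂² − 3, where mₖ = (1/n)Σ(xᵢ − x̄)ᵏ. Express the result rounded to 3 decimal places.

x̄ = -0.5000
Σ(xᵢ − x̄)² = 45.0000 ⇒ m₂ = 11.25000
Σ(xᵢ − x̄)⁴ = 1070.2500 ⇒ m₄ = 267.56250
m₂² = 126.56250
g2 = m₄/m₂² − 3 = 2.11407 − 3 ≈ -0.886

-0.886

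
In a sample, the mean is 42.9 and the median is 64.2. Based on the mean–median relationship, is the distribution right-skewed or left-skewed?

mean − median = 42.9 − 64.2 = -21.3
mean < median ⇒ the longer tail is on the left ⇒ left-skewed (negatively skewed).

left-skewed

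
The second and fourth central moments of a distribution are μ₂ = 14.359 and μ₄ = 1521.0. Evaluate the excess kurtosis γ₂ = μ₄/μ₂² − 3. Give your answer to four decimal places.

4.3770

μ₂² = 14.359² = 206.18088
μ₄/μ₂² = 1521.0 / 206.18088 = 7.37702
γ₂ = 7.37702 − 3 ≈ 4.3770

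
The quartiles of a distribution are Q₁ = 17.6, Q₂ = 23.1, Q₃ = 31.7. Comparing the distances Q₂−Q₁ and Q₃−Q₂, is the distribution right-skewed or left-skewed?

right-skewed

Q₂ − Q₁ = 5.5;  Q₃ − Q₂ = 8.6
Q₃ − Q₂ > Q₂ − Q₁ ⇒ the upper half is more spread out ⇒ right-skewed.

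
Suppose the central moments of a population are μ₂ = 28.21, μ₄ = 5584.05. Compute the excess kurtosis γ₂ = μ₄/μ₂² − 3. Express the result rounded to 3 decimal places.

4.017

μ₂² = 28.21² = 795.80410
μ₄/μ₂² = 5584.05 / 795.80410 = 7.01687
γ₂ = 7.01687 − 3 ≈ 4.017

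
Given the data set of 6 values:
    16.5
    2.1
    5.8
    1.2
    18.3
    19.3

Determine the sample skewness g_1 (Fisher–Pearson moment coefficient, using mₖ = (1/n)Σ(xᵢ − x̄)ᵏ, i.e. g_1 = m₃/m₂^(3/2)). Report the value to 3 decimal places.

-0.061

x̄ = (16.5 + 2.1 + 5.8 + 1.2 + 18.3 + 19.3) / 6 = 10.5333
deviations (xᵢ − x̄): 5.9667, -8.4333, -4.7333, -9.3333, 7.7667, 8.7667
Σ(xᵢ − x̄)² = 353.4133 ⇒ m₂ = 353.4133/6 = 58.90222
Σ(xᵢ − x̄)³ = -164.2016 ⇒ m₃ = -164.2016/6 = -27.36693
m₂^(3/2) = 58.90222^(1.5) = 452.06150
g_1 = m₃ / m₂^(3/2) = -27.36693 / 452.06150 ≈ -0.061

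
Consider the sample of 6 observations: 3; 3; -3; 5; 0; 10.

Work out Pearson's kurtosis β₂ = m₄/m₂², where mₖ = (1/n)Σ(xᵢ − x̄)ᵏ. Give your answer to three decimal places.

2.370

x̄ = 3.0000
Σ(xᵢ − x̄)² = 98.0000 ⇒ m₂ = 16.33333
Σ(xᵢ − x̄)⁴ = 3794.0000 ⇒ m₄ = 632.33333
m₂² = 266.77778
β₂ = m₄/m₂² = 632.33333 / 266.77778 ≈ 2.370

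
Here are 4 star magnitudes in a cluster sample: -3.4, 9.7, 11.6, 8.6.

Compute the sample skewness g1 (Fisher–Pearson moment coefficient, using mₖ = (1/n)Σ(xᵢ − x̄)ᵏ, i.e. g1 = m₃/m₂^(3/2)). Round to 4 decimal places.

-1.0388

x̄ = (-3.4 + 9.7 + 11.6 + 8.6) / 4 = 6.6250
deviations (xᵢ − x̄): -10.0250, 3.0750, 4.9750, 1.9750
Σ(xᵢ − x̄)² = 138.6075 ⇒ m₂ = 138.6075/4 = 34.65188
Σ(xᵢ − x̄)³ = -847.6046 ⇒ m₃ = -847.6046/4 = -211.90116
m₂^(3/2) = 34.65188^(1.5) = 203.98118
g1 = m₃ / m₂^(3/2) = -211.90116 / 203.98118 ≈ -1.0388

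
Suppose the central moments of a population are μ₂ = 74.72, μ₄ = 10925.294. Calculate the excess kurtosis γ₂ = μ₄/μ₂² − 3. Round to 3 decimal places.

μ₂² = 74.72² = 5583.07840
μ₄/μ₂² = 10925.294 / 5583.07840 = 1.95686
γ₂ = 1.95686 − 3 ≈ -1.043

-1.043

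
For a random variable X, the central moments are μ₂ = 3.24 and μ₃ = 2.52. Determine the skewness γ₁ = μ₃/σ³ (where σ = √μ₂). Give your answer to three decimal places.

σ = √μ₂ = √3.24 = 1.80000
σ³ = μ₂^(3/2) = 5.83200
γ₁ = μ₃/σ³ = 2.52 / 5.83200 ≈ 0.432

0.432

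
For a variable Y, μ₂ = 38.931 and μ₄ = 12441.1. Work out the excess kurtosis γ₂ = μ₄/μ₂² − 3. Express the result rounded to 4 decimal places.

μ₂² = 38.931² = 1515.62276
μ₄/μ₂² = 12441.1 / 1515.62276 = 8.20857
γ₂ = 8.20857 − 3 ≈ 5.2086

5.2086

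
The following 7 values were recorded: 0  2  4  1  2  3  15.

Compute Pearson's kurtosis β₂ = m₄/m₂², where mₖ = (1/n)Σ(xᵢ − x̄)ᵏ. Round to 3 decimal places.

x̄ = 3.8571
Σ(xᵢ − x̄)² = 154.8571 ⇒ m₂ = 22.12245
Σ(xᵢ − x̄)⁴ = 15728.8280 ⇒ m₄ = 2246.97543
m₂² = 489.40275
β₂ = m₄/m₂² = 2246.97543 / 489.40275 ≈ 4.591

4.591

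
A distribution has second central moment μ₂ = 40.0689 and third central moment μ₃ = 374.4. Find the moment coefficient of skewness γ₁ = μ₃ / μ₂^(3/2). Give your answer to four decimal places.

1.4761

σ = √μ₂ = √40.0689 = 6.33000
σ³ = μ₂^(3/2) = 253.63614
γ₁ = μ₃/σ³ = 374.4 / 253.63614 ≈ 1.4761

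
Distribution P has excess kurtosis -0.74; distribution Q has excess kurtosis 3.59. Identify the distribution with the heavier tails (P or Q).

Higher excess kurtosis ⇒ heavier tails relative to the normal distribution.
-0.74 vs 3.59: the larger is 3.59, so Q has heavier tails. (Q is leptokurtic — heavier-than-normal tails; the other is platykurtic.)

Q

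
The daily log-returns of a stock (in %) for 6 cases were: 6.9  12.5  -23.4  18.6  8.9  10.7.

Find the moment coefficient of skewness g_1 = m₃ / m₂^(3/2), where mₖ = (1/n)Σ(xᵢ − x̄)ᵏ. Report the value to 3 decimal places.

-1.486

x̄ = (6.9 + 12.5 - 23.4 + 18.6 + 8.9 + 10.7) / 6 = 5.7000
deviations (xᵢ − x̄): 1.2000, 6.8000, -29.1000, 12.9000, 3.2000, 5.0000
Σ(xᵢ − x̄)² = 1096.1400 ⇒ m₂ = 1096.1400/6 = 182.69000
Σ(xᵢ − x̄)³ = -22021.5540 ⇒ m₃ = -22021.5540/6 = -3670.25900
m₂^(3/2) = 182.69000^(1.5) = 2469.29038
g_1 = m₃ / m₂^(3/2) = -3670.25900 / 2469.29038 ≈ -1.486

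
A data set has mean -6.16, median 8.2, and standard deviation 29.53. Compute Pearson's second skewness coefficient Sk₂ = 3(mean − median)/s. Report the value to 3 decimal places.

-1.459

Sk₂ = 3(-6.16 − 8.2) / 29.53 = 3 × -14.3600 / 29.53
    = -43.0800 / 29.53 ≈ -1.459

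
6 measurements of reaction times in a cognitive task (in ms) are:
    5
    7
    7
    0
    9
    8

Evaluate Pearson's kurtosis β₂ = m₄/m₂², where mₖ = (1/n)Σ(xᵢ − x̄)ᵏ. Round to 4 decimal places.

3.0976

x̄ = 6.0000
Σ(xᵢ − x̄)² = 52.0000 ⇒ m₂ = 8.66667
Σ(xᵢ − x̄)⁴ = 1396.0000 ⇒ m₄ = 232.66667
m₂² = 75.11111
β₂ = m₄/m₂² = 232.66667 / 75.11111 ≈ 3.0976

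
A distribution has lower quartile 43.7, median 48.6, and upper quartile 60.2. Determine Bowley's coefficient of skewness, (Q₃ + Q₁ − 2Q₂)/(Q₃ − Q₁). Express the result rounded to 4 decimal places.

numerator: Q₃ + Q₁ − 2Q₂ = 60.2 + 43.7 − 2×48.6 = 6.7000
denominator: Q₃ − Q₁ = 60.2 − 43.7 = 16.5000
Bowley skewness = 6.7000 / 16.5000 ≈ 0.4061

0.4061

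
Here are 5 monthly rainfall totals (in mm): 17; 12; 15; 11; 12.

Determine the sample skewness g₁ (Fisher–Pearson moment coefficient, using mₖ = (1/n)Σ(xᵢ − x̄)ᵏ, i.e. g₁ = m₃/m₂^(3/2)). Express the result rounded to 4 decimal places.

x̄ = (17 + 12 + 15 + 11 + 12) / 5 = 13.4000
deviations (xᵢ − x̄): 3.6000, -1.4000, 1.6000, -2.4000, -1.4000
Σ(xᵢ − x̄)² = 25.2000 ⇒ m₂ = 25.2000/5 = 5.04000
Σ(xᵢ − x̄)³ = 31.4400 ⇒ m₃ = 31.4400/5 = 6.28800
m₂^(3/2) = 5.04000^(1.5) = 11.31477
g₁ = m₃ / m₂^(3/2) = 6.28800 / 11.31477 ≈ 0.5557

0.5557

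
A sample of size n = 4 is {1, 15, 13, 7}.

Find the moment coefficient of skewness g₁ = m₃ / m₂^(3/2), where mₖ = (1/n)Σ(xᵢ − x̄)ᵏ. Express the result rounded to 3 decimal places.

x̄ = (1 + 15 + 13 + 7) / 4 = 9.0000
deviations (xᵢ − x̄): -8.0000, 6.0000, 4.0000, -2.0000
Σ(xᵢ − x̄)² = 120.0000 ⇒ m₂ = 120.0000/4 = 30.00000
Σ(xᵢ − x̄)³ = -240.0000 ⇒ m₃ = -240.0000/4 = -60.00000
m₂^(3/2) = 30.00000^(1.5) = 164.31677
g₁ = m₃ / m₂^(3/2) = -60.00000 / 164.31677 ≈ -0.365

-0.365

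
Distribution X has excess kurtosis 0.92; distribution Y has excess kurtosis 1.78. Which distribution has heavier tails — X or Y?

Y

Higher excess kurtosis ⇒ heavier tails relative to the normal distribution.
0.92 vs 1.78: the larger is 1.78, so Y has heavier tails.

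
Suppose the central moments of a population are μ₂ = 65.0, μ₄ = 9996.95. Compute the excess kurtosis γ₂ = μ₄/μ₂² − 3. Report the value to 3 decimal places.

μ₂² = 65.0² = 4225.00000
μ₄/μ₂² = 9996.95 / 4225.00000 = 2.36614
γ₂ = 2.36614 − 3 ≈ -0.634

-0.634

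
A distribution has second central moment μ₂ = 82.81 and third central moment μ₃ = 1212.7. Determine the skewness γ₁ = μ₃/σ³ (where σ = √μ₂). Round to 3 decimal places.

σ = √μ₂ = √82.81 = 9.10000
σ³ = μ₂^(3/2) = 753.57100
γ₁ = μ₃/σ³ = 1212.7 / 753.57100 ≈ 1.609

1.609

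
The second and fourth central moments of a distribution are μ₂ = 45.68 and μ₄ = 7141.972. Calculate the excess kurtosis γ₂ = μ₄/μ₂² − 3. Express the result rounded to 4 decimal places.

μ₂² = 45.68² = 2086.66240
μ₄/μ₂² = 7141.972 / 2086.66240 = 3.42268
γ₂ = 3.42268 − 3 ≈ 0.4227

0.4227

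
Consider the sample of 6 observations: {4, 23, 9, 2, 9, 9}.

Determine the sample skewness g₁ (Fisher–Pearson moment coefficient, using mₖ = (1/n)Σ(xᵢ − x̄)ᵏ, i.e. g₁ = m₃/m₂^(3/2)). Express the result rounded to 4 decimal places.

1.1119

x̄ = (4 + 23 + 9 + 2 + 9 + 9) / 6 = 9.3333
deviations (xᵢ − x̄): -5.3333, 13.6667, -0.3333, -7.3333, -0.3333, -0.3333
Σ(xᵢ − x̄)² = 269.3333 ⇒ m₂ = 269.3333/6 = 44.88889
Σ(xᵢ − x̄)³ = 2006.4444 ⇒ m₃ = 2006.4444/6 = 334.40741
m₂^(3/2) = 44.88889^(1.5) = 300.75183
g₁ = m₃ / m₂^(3/2) = 334.40741 / 300.75183 ≈ 1.1119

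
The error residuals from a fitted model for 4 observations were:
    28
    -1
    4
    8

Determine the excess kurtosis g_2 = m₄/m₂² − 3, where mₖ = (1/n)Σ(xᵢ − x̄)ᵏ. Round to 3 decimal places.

x̄ = 9.7500
Σ(xᵢ − x̄)² = 484.7500 ⇒ m₂ = 121.18750
Σ(xᵢ − x̄)⁴ = 125387.8281 ⇒ m₄ = 31346.95703
m₂² = 14686.41016
g_2 = m₄/m₂² − 3 = 2.13442 − 3 ≈ -0.866

-0.866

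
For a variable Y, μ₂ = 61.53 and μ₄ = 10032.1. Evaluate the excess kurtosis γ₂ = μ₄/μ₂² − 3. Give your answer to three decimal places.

μ₂² = 61.53² = 3785.94090
μ₄/μ₂² = 10032.1 / 3785.94090 = 2.64983
γ₂ = 2.64983 − 3 ≈ -0.350

-0.350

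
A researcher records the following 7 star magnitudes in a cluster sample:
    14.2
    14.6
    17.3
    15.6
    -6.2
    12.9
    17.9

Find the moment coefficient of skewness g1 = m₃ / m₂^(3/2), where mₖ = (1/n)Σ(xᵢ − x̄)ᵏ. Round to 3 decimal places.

-1.856

x̄ = (14.2 + 14.6 + 17.3 + 15.6 - 6.2 + 12.9 + 17.9) / 7 = 12.3286
deviations (xᵢ − x̄): 1.8714, 2.2714, 4.9714, 3.2714, -18.5286, 0.5714, 5.5714
Σ(xᵢ − x̄)² = 418.7543 ⇒ m₂ = 418.7543/7 = 59.82204
Σ(xᵢ − x̄)³ = -6011.7234 ⇒ m₃ = -6011.7234/7 = -858.81763
m₂^(3/2) = 59.82204^(1.5) = 462.69184
g1 = m₃ / m₂^(3/2) = -858.81763 / 462.69184 ≈ -1.856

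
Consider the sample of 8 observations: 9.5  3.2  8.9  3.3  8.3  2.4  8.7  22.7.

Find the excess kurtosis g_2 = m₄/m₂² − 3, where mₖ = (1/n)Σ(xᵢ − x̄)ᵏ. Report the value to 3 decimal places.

1.113

x̄ = 8.3750
Σ(xᵢ − x̄)² = 295.0950 ⇒ m₂ = 36.88687
Σ(xᵢ − x̄)⁴ = 44766.1262 ⇒ m₄ = 5595.76578
m₂² = 1360.64155
g_2 = m₄/m₂² − 3 = 4.11259 − 3 ≈ 1.113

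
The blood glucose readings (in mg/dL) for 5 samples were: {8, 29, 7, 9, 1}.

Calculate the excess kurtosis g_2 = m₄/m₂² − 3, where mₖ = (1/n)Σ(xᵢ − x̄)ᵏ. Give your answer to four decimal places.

x̄ = 10.8000
Σ(xᵢ − x̄)² = 452.8000 ⇒ m₂ = 90.56000
Σ(xᵢ − x̄)⁴ = 119224.0960 ⇒ m₄ = 23844.81920
m₂² = 8201.11360
g_2 = m₄/m₂² − 3 = 2.90751 − 3 ≈ -0.0925

-0.0925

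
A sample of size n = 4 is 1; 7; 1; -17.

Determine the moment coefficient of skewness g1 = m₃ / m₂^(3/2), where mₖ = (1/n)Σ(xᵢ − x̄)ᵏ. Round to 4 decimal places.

-0.8889

x̄ = (1 + 7 + 1 - 17) / 4 = -2.0000
deviations (xᵢ − x̄): 3.0000, 9.0000, 3.0000, -15.0000
Σ(xᵢ − x̄)² = 324.0000 ⇒ m₂ = 324.0000/4 = 81.00000
Σ(xᵢ − x̄)³ = -2592.0000 ⇒ m₃ = -2592.0000/4 = -648.00000
m₂^(3/2) = 81.00000^(1.5) = 729.00000
g1 = m₃ / m₂^(3/2) = -648.00000 / 729.00000 ≈ -0.8889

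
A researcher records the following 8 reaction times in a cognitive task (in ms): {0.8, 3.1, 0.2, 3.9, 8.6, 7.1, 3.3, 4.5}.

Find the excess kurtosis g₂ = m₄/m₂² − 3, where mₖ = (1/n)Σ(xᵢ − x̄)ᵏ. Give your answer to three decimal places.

-0.868

x̄ = 3.9375
Σ(xᵢ − x̄)² = 56.9787 ⇒ m₂ = 7.12234
Σ(xᵢ − x̄)⁴ = 865.3983 ⇒ m₄ = 108.17478
m₂² = 50.72778
g₂ = m₄/m₂² − 3 = 2.13246 − 3 ≈ -0.868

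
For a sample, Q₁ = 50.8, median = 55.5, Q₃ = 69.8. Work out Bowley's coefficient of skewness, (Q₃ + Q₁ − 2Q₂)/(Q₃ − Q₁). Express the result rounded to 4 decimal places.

numerator: Q₃ + Q₁ − 2Q₂ = 69.8 + 50.8 − 2×55.5 = 9.6000
denominator: Q₃ − Q₁ = 69.8 − 50.8 = 19.0000
Bowley skewness = 9.6000 / 19.0000 ≈ 0.5053

0.5053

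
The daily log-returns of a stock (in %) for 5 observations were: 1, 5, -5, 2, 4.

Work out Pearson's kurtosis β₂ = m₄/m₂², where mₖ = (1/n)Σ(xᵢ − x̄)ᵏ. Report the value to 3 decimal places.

x̄ = 1.4000
Σ(xᵢ − x̄)² = 61.2000 ⇒ m₂ = 12.24000
Σ(xᵢ − x̄)⁴ = 1891.5360 ⇒ m₄ = 378.30720
m₂² = 149.81760
β₂ = m₄/m₂² = 378.30720 / 149.81760 ≈ 2.525

2.525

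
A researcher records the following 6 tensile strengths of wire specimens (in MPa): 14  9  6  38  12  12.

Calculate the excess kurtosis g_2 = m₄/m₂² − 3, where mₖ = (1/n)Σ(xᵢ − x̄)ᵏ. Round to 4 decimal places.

x̄ = 15.1667
Σ(xᵢ − x̄)² = 664.8333 ⇒ m₂ = 110.80556
Σ(xᵢ − x̄)⁴ = 280527.1528 ⇒ m₄ = 46754.52546
m₂² = 12277.87114
g_2 = m₄/m₂² − 3 = 3.80803 − 3 ≈ 0.8080

0.8080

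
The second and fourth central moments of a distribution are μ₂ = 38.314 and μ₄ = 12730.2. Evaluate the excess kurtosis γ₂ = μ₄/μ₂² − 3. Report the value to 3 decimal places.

5.672

μ₂² = 38.314² = 1467.96260
μ₄/μ₂² = 12730.2 / 1467.96260 = 8.67202
γ₂ = 8.67202 − 3 ≈ 5.672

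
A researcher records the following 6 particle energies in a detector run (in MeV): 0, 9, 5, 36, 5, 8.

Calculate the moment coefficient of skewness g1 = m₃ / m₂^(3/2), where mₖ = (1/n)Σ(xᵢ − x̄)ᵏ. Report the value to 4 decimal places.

1.5453

x̄ = (0 + 9 + 5 + 36 + 5 + 8) / 6 = 10.5000
deviations (xᵢ − x̄): -10.5000, -1.5000, -5.5000, 25.5000, -5.5000, -2.5000
Σ(xᵢ − x̄)² = 829.5000 ⇒ m₂ = 829.5000/6 = 138.25000
Σ(xᵢ − x̄)³ = 15072.0000 ⇒ m₃ = 15072.0000/6 = 2512.00000
m₂^(3/2) = 138.25000^(1.5) = 1625.54018
g1 = m₃ / m₂^(3/2) = 2512.00000 / 1625.54018 ≈ 1.5453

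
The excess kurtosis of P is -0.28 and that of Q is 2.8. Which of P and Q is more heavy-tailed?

Q

Higher excess kurtosis ⇒ heavier tails relative to the normal distribution.
-0.28 vs 2.8: the larger is 2.8, so Q has heavier tails. (Q is leptokurtic — heavier-than-normal tails; the other is platykurtic.)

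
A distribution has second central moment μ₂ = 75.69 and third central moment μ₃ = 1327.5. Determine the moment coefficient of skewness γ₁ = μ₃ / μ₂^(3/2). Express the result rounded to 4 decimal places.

σ = √μ₂ = √75.69 = 8.70000
σ³ = μ₂^(3/2) = 658.50300
γ₁ = μ₃/σ³ = 1327.5 / 658.50300 ≈ 2.0159

2.0159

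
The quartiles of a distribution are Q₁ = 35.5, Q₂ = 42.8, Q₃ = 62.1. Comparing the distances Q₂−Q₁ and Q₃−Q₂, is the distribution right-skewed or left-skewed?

right-skewed

Q₂ − Q₁ = 7.3;  Q₃ − Q₂ = 19.3
Q₃ − Q₂ > Q₂ − Q₁ ⇒ the upper half is more spread out ⇒ right-skewed.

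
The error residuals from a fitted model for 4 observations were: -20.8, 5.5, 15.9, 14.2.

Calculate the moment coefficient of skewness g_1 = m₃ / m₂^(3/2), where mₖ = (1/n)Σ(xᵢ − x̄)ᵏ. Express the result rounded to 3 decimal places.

x̄ = (-20.8 + 5.5 + 15.9 + 14.2) / 4 = 3.7000
deviations (xᵢ − x̄): -24.5000, 1.8000, 12.2000, 10.5000
Σ(xᵢ − x̄)² = 862.5800 ⇒ m₂ = 862.5800/4 = 215.64500
Σ(xᵢ − x̄)³ = -11726.8200 ⇒ m₃ = -11726.8200/4 = -2931.70500
m₂^(3/2) = 215.64500^(1.5) = 3166.71580
g_1 = m₃ / m₂^(3/2) = -2931.70500 / 3166.71580 ≈ -0.926

-0.926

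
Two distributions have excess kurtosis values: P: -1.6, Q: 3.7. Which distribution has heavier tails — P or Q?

Q

Higher excess kurtosis ⇒ heavier tails relative to the normal distribution.
-1.6 vs 3.7: the larger is 3.7, so Q has heavier tails. (Q is leptokurtic — heavier-than-normal tails; the other is platykurtic.)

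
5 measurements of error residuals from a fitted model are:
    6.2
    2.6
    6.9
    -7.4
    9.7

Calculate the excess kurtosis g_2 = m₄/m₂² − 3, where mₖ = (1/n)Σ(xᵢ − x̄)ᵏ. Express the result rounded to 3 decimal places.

x̄ = 3.6000
Σ(xᵢ − x̄)² = 176.8600 ⇒ m₂ = 35.37200
Σ(xᵢ − x̄)⁴ = 16190.8738 ⇒ m₄ = 3238.17476
m₂² = 1251.17838
g_2 = m₄/m₂² − 3 = 2.58810 − 3 ≈ -0.412

-0.412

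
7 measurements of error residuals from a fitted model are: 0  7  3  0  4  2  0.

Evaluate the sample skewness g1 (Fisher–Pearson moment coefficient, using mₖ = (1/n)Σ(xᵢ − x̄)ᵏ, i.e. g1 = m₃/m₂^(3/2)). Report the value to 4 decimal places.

0.7375

x̄ = (0 + 7 + 3 + 0 + 4 + 2 + 0) / 7 = 2.2857
deviations (xᵢ − x̄): -2.2857, 4.7143, 0.7143, -2.2857, 1.7143, -0.2857, -2.2857
Σ(xᵢ − x̄)² = 41.4286 ⇒ m₂ = 41.4286/7 = 5.91837
Σ(xᵢ − x̄)³ = 74.3265 ⇒ m₃ = 74.3265/7 = 10.61808
m₂^(3/2) = 5.91837^(1.5) = 14.39802
g1 = m₃ / m₂^(3/2) = 10.61808 / 14.39802 ≈ 0.7375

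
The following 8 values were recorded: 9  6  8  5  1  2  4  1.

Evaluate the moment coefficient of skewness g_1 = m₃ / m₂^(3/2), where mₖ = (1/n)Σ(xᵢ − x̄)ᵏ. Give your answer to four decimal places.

x̄ = (9 + 6 + 8 + 5 + 1 + 2 + 4 + 1) / 8 = 4.5000
deviations (xᵢ − x̄): 4.5000, 1.5000, 3.5000, 0.5000, -3.5000, -2.5000, -0.5000, -3.5000
Σ(xᵢ − x̄)² = 66.0000 ⇒ m₂ = 66.0000/8 = 8.25000
Σ(xᵢ − x̄)³ = 36.0000 ⇒ m₃ = 36.0000/8 = 4.50000
m₂^(3/2) = 8.25000^(1.5) = 23.69632
g_1 = m₃ / m₂^(3/2) = 4.50000 / 23.69632 ≈ 0.1899

0.1899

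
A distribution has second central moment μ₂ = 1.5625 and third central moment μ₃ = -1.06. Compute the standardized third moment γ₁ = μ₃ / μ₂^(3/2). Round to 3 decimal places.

-0.543

σ = √μ₂ = √1.5625 = 1.25000
σ³ = μ₂^(3/2) = 1.95313
γ₁ = μ₃/σ³ = -1.06 / 1.95313 ≈ -0.543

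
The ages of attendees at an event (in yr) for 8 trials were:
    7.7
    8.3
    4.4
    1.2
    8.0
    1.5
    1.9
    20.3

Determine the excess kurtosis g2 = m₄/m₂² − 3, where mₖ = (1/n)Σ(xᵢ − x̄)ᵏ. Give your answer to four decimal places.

0.8637

x̄ = 6.6625
Σ(xᵢ − x̄)² = 275.8188 ⇒ m₂ = 34.47734
Σ(xᵢ − x̄)⁴ = 36741.9394 ⇒ m₄ = 4592.74243
m₂² = 1188.68723
g2 = m₄/m₂² − 3 = 3.86371 − 3 ≈ 0.8637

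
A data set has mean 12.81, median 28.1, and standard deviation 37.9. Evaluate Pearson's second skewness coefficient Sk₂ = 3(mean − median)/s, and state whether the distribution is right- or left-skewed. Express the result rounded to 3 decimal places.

Sk₂ = 3(12.81 − 28.1) / 37.9 = 3 × -15.2900 / 37.9
    = -45.8700 / 37.9 ≈ -1.210
Sk₂ < 0 ⇒ mean < median ⇒ left-skewed (negative skew).

-1.210, left-skewed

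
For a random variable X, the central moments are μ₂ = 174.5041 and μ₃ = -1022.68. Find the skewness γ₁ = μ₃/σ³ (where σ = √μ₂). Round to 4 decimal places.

-0.4436

σ = √μ₂ = √174.5041 = 13.21000
σ³ = μ₂^(3/2) = 2305.19916
γ₁ = μ₃/σ³ = -1022.68 / 2305.19916 ≈ -0.4436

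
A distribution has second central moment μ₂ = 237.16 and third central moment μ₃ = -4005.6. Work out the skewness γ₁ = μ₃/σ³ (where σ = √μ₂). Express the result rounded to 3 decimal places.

-1.097

σ = √μ₂ = √237.16 = 15.40000
σ³ = μ₂^(3/2) = 3652.26400
γ₁ = μ₃/σ³ = -4005.6 / 3652.26400 ≈ -1.097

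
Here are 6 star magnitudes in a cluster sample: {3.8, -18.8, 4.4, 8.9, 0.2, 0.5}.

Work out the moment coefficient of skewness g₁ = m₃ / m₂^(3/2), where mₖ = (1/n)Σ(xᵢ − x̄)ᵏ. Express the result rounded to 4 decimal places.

-1.3529

x̄ = (3.8 - 18.8 + 4.4 + 8.9 + 0.2 + 0.5) / 6 = -0.1667
deviations (xᵢ − x̄): 3.9667, -18.6333, 4.5667, 9.0667, 0.3667, 0.6667
Σ(xᵢ − x̄)² = 466.5733 ⇒ m₂ = 466.5733/6 = 77.76222
Σ(xᵢ − x̄)³ = -5566.1996 ⇒ m₃ = -5566.1996/6 = -927.69993
m₂^(3/2) = 77.76222^(1.5) = 685.72975
g₁ = m₃ / m₂^(3/2) = -927.69993 / 685.72975 ≈ -1.3529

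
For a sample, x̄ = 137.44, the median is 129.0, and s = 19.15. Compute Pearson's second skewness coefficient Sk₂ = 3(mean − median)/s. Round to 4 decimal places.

Sk₂ = 3(137.44 − 129.0) / 19.15 = 3 × 8.4400 / 19.15
    = 25.3200 / 19.15 ≈ 1.3222

1.3222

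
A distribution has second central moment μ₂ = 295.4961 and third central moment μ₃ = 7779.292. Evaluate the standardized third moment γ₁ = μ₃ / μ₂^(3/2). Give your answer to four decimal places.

1.5315

σ = √μ₂ = √295.4961 = 17.19000
σ³ = μ₂^(3/2) = 5079.57796
γ₁ = μ₃/σ³ = 7779.292 / 5079.57796 ≈ 1.5315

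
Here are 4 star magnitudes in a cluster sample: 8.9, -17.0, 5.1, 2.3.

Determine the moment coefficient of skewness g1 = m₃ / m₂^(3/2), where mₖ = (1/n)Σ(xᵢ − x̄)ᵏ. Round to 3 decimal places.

x̄ = (8.9 - 17.0 + 5.1 + 2.3) / 4 = -0.1750
deviations (xᵢ − x̄): 9.0750, -16.8250, 5.2750, 2.4750
Σ(xᵢ − x̄)² = 399.3875 ⇒ m₂ = 399.3875/4 = 99.84688
Σ(xᵢ − x̄)³ = -3853.5131 ⇒ m₃ = -3853.5131/4 = -963.37828
m₂^(3/2) = 99.84688^(1.5) = 997.70400
g1 = m₃ / m₂^(3/2) = -963.37828 / 997.70400 ≈ -0.966

-0.966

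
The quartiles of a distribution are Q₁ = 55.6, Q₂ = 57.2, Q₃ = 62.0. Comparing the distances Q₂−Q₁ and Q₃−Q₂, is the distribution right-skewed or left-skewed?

right-skewed

Q₂ − Q₁ = 1.6;  Q₃ − Q₂ = 4.8
Q₃ − Q₂ > Q₂ − Q₁ ⇒ the upper half is more spread out ⇒ right-skewed.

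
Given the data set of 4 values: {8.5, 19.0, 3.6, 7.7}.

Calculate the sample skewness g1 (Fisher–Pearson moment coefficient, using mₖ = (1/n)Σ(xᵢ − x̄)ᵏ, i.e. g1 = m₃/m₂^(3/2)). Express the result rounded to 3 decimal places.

x̄ = (8.5 + 19.0 + 3.6 + 7.7) / 4 = 9.7000
deviations (xᵢ − x̄): -1.2000, 9.3000, -6.1000, -2.0000
Σ(xᵢ − x̄)² = 129.1400 ⇒ m₂ = 129.1400/4 = 32.28500
Σ(xᵢ − x̄)³ = 567.6480 ⇒ m₃ = 567.6480/4 = 141.91200
m₂^(3/2) = 32.28500^(1.5) = 183.44302
g1 = m₃ / m₂^(3/2) = 141.91200 / 183.44302 ≈ 0.774

0.774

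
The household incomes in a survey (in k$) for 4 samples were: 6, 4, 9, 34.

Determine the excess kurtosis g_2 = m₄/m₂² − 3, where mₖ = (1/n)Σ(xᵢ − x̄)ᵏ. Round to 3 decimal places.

x̄ = 13.2500
Σ(xᵢ − x̄)² = 586.7500 ⇒ m₂ = 146.68750
Σ(xᵢ − x̄)⁴ = 195794.0781 ⇒ m₄ = 48948.51953
m₂² = 21517.22266
g_2 = m₄/m₂² − 3 = 2.27485 − 3 ≈ -0.725

-0.725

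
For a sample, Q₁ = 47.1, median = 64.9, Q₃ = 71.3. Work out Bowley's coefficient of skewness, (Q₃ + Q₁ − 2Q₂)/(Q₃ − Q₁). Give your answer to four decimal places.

-0.4711

numerator: Q₃ + Q₁ − 2Q₂ = 71.3 + 47.1 − 2×64.9 = -11.4000
denominator: Q₃ − Q₁ = 71.3 − 47.1 = 24.2000
Bowley skewness = -11.4000 / 24.2000 ≈ -0.4711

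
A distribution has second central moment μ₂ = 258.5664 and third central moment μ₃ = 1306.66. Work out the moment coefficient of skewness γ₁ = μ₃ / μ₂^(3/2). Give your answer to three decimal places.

σ = √μ₂ = √258.5664 = 16.08000
σ³ = μ₂^(3/2) = 4157.74771
γ₁ = μ₃/σ³ = 1306.66 / 4157.74771 ≈ 0.314

0.314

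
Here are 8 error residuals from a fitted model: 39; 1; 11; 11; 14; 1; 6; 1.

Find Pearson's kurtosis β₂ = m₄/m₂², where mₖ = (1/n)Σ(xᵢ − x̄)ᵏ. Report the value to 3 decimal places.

4.398

x̄ = 10.5000
Σ(xᵢ − x̄)² = 1116.0000 ⇒ m₂ = 139.50000
Σ(xᵢ − x̄)⁴ = 684745.5000 ⇒ m₄ = 85593.18750
m₂² = 19460.25000
β₂ = m₄/m₂² = 85593.18750 / 19460.25000 ≈ 4.398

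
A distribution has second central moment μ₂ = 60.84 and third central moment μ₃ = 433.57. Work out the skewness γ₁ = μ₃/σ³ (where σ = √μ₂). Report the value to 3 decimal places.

0.914

σ = √μ₂ = √60.84 = 7.80000
σ³ = μ₂^(3/2) = 474.55200
γ₁ = μ₃/σ³ = 433.57 / 474.55200 ≈ 0.914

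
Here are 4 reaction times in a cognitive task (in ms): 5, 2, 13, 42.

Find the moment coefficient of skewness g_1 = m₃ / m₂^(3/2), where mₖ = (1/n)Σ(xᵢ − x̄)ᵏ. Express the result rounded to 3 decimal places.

0.946

x̄ = (5 + 2 + 13 + 42) / 4 = 15.5000
deviations (xᵢ − x̄): -10.5000, -13.5000, -2.5000, 26.5000
Σ(xᵢ − x̄)² = 1001.0000 ⇒ m₂ = 1001.0000/4 = 250.25000
Σ(xᵢ − x̄)³ = 14976.0000 ⇒ m₃ = 14976.0000/4 = 3744.00000
m₂^(3/2) = 250.25000^(1.5) = 3958.77783
g_1 = m₃ / m₂^(3/2) = 3744.00000 / 3958.77783 ≈ 0.946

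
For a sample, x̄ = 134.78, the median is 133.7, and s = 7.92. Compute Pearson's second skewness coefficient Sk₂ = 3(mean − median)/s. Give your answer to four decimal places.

0.4091

Sk₂ = 3(134.78 − 133.7) / 7.92 = 3 × 1.0800 / 7.92
    = 3.2400 / 7.92 ≈ 0.4091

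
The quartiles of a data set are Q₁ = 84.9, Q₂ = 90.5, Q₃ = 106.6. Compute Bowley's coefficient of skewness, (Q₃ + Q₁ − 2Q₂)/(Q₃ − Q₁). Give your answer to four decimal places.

numerator: Q₃ + Q₁ − 2Q₂ = 106.6 + 84.9 − 2×90.5 = 10.5000
denominator: Q₃ − Q₁ = 106.6 − 84.9 = 21.7000
Bowley skewness = 10.5000 / 21.7000 ≈ 0.4839

0.4839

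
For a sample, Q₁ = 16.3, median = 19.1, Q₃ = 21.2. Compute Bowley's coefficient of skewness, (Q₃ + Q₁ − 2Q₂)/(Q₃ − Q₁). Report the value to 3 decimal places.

numerator: Q₃ + Q₁ − 2Q₂ = 21.2 + 16.3 − 2×19.1 = -0.7000
denominator: Q₃ − Q₁ = 21.2 − 16.3 = 4.9000
Bowley skewness = -0.7000 / 4.9000 ≈ -0.143

-0.143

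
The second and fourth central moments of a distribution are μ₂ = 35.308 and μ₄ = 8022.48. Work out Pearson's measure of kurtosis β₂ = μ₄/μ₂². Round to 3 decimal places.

6.435

μ₂² = 35.308² = 1246.65486
μ₄/μ₂² = 8022.48 / 1246.65486 = 6.43521
β₂ ≈ 6.435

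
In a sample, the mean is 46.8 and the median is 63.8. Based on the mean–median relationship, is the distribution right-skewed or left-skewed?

mean − median = 46.8 − 63.8 = -17.0
mean < median ⇒ the longer tail is on the left ⇒ left-skewed (negatively skewed).

left-skewed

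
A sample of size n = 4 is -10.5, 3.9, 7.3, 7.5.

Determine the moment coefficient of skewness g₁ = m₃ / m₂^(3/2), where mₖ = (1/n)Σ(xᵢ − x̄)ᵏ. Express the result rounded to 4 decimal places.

-1.0324

x̄ = (-10.5 + 3.9 + 7.3 + 7.5) / 4 = 2.0500
deviations (xᵢ − x̄): -12.5500, 1.8500, 5.2500, 5.4500
Σ(xᵢ − x̄)² = 218.1900 ⇒ m₂ = 218.1900/4 = 54.54750
Σ(xᵢ − x̄)³ = -1663.7430 ⇒ m₃ = -1663.7430/4 = -415.93575
m₂^(3/2) = 54.54750^(1.5) = 402.86754
g₁ = m₃ / m₂^(3/2) = -415.93575 / 402.86754 ≈ -1.0324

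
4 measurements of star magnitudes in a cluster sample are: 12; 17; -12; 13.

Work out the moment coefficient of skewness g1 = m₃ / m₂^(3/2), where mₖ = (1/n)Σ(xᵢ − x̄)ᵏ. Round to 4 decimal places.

x̄ = (12 + 17 - 12 + 13) / 4 = 7.5000
deviations (xᵢ − x̄): 4.5000, 9.5000, -19.5000, 5.5000
Σ(xᵢ − x̄)² = 521.0000 ⇒ m₂ = 521.0000/4 = 130.25000
Σ(xᵢ − x̄)³ = -6300.0000 ⇒ m₃ = -6300.0000/4 = -1575.00000
m₂^(3/2) = 130.25000^(1.5) = 1486.50577
g1 = m₃ / m₂^(3/2) = -1575.00000 / 1486.50577 ≈ -1.0595

-1.0595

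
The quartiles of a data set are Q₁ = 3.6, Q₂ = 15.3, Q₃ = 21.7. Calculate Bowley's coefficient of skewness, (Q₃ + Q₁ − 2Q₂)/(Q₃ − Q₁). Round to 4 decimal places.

-0.2928

numerator: Q₃ + Q₁ − 2Q₂ = 21.7 + 3.6 − 2×15.3 = -5.3000
denominator: Q₃ − Q₁ = 21.7 − 3.6 = 18.1000
Bowley skewness = -5.3000 / 18.1000 ≈ -0.2928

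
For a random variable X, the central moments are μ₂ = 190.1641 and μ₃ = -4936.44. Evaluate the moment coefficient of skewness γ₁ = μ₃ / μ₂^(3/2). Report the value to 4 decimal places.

σ = √μ₂ = √190.1641 = 13.79000
σ³ = μ₂^(3/2) = 2622.36294
γ₁ = μ₃/σ³ = -4936.44 / 2622.36294 ≈ -1.8824

-1.8824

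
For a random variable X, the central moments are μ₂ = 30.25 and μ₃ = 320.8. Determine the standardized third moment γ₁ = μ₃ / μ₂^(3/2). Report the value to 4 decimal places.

1.9282

σ = √μ₂ = √30.25 = 5.50000
σ³ = μ₂^(3/2) = 166.37500
γ₁ = μ₃/σ³ = 320.8 / 166.37500 ≈ 1.9282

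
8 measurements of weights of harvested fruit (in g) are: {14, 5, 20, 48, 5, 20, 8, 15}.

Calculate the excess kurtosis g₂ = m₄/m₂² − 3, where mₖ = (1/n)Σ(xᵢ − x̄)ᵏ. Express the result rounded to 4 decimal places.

x̄ = 16.8750
Σ(xᵢ − x̄)² = 1360.8750 ⇒ m₂ = 170.10938
Σ(xᵢ − x̄)⁴ = 984753.0879 ⇒ m₄ = 123094.13599
m₂² = 28937.19946
g₂ = m₄/m₂² − 3 = 4.25384 − 3 ≈ 1.2538

1.2538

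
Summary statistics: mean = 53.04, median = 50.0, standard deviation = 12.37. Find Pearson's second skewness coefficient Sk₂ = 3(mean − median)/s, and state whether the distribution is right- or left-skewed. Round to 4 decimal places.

Sk₂ = 3(53.04 − 50.0) / 12.37 = 3 × 3.0400 / 12.37
    = 9.1200 / 12.37 ≈ 0.7373
Sk₂ > 0 ⇒ mean > median ⇒ right-skewed (positive skew).

0.7373, right-skewed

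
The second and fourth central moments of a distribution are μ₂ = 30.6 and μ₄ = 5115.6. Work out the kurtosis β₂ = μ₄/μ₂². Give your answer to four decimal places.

5.4633

μ₂² = 30.6² = 936.36000
μ₄/μ₂² = 5115.6 / 936.36000 = 5.46328
β₂ ≈ 5.4633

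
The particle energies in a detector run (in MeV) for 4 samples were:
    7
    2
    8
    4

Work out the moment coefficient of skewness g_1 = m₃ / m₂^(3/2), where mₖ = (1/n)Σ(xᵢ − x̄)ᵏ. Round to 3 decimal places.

x̄ = (7 + 2 + 8 + 4) / 4 = 5.2500
deviations (xᵢ − x̄): 1.7500, -3.2500, 2.7500, -1.2500
Σ(xᵢ − x̄)² = 22.7500 ⇒ m₂ = 22.7500/4 = 5.68750
Σ(xᵢ − x̄)³ = -10.1250 ⇒ m₃ = -10.1250/4 = -2.53125
m₂^(3/2) = 5.68750^(1.5) = 13.56382
g_1 = m₃ / m₂^(3/2) = -2.53125 / 13.56382 ≈ -0.187

-0.187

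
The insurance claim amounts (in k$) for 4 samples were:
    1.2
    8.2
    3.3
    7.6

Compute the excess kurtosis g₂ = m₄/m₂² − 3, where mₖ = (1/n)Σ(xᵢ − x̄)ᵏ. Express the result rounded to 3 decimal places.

x̄ = 5.0750
Σ(xᵢ − x̄)² = 34.3075 ⇒ m₂ = 8.57687
Σ(xᵢ − x̄)⁴ = 371.4115 ⇒ m₄ = 92.85286
m₂² = 73.56278
g₂ = m₄/m₂² − 3 = 1.26223 − 3 ≈ -1.738

-1.738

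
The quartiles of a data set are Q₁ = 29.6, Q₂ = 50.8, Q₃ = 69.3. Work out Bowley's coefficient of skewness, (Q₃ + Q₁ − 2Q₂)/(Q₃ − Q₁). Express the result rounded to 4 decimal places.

-0.0680

numerator: Q₃ + Q₁ − 2Q₂ = 69.3 + 29.6 − 2×50.8 = -2.7000
denominator: Q₃ − Q₁ = 69.3 − 29.6 = 39.7000
Bowley skewness = -2.7000 / 39.7000 ≈ -0.0680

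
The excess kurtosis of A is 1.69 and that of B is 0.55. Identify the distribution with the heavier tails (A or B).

Higher excess kurtosis ⇒ heavier tails relative to the normal distribution.
1.69 vs 0.55: the larger is 1.69, so A has heavier tails.

A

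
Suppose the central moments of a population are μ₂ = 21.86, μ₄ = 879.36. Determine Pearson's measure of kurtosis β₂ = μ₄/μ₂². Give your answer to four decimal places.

μ₂² = 21.86² = 477.85960
μ₄/μ₂² = 879.36 / 477.85960 = 1.84021
β₂ ≈ 1.8402

1.8402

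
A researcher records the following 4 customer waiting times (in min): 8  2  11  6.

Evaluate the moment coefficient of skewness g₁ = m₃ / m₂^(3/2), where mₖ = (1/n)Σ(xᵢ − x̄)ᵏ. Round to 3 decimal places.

x̄ = (8 + 2 + 11 + 6) / 4 = 6.7500
deviations (xᵢ − x̄): 1.2500, -4.7500, 4.2500, -0.7500
Σ(xᵢ − x̄)² = 42.7500 ⇒ m₂ = 42.7500/4 = 10.68750
Σ(xᵢ − x̄)³ = -28.8750 ⇒ m₃ = -28.8750/4 = -7.21875
m₂^(3/2) = 10.68750^(1.5) = 34.93930
g₁ = m₃ / m₂^(3/2) = -7.21875 / 34.93930 ≈ -0.207

-0.207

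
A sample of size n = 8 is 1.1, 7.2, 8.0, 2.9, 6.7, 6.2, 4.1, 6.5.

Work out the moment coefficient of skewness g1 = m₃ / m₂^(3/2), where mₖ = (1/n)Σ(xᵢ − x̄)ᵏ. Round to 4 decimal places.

-0.6992

x̄ = (1.1 + 7.2 + 8.0 + 2.9 + 6.7 + 6.2 + 4.1 + 6.5) / 8 = 5.3375
deviations (xᵢ − x̄): -4.2375, 1.8625, 2.6625, -2.4375, 1.3625, 0.8625, -1.2375, 1.1625
Σ(xᵢ − x̄)² = 39.9388 ⇒ m₂ = 39.9388/8 = 4.99234
Σ(xᵢ − x̄)³ = -62.3905 ⇒ m₃ = -62.3905/8 = -7.79882
m₂^(3/2) = 4.99234^(1.5) = 11.15467
g1 = m₃ / m₂^(3/2) = -7.79882 / 11.15467 ≈ -0.6992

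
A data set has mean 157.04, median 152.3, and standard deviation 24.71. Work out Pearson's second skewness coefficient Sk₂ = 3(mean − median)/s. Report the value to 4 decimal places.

0.5755

Sk₂ = 3(157.04 − 152.3) / 24.71 = 3 × 4.7400 / 24.71
    = 14.2200 / 24.71 ≈ 0.5755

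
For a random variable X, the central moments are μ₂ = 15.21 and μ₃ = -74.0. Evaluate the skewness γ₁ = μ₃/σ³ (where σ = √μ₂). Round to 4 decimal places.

-1.2475

σ = √μ₂ = √15.21 = 3.90000
σ³ = μ₂^(3/2) = 59.31900
γ₁ = μ₃/σ³ = -74.0 / 59.31900 ≈ -1.2475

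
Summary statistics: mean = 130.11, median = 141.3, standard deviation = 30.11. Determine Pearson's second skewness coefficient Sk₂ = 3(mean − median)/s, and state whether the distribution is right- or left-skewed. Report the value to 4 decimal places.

Sk₂ = 3(130.11 − 141.3) / 30.11 = 3 × -11.1900 / 30.11
    = -33.5700 / 30.11 ≈ -1.1149
Sk₂ < 0 ⇒ mean < median ⇒ left-skewed (negative skew).

-1.1149, left-skewed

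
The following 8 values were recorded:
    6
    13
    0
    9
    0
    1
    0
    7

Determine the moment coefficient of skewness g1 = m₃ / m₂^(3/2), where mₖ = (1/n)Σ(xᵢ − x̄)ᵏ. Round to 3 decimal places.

0.503

x̄ = (6 + 13 + 0 + 9 + 0 + 1 + 0 + 7) / 8 = 4.5000
deviations (xᵢ − x̄): 1.5000, 8.5000, -4.5000, 4.5000, -4.5000, -3.5000, -4.5000, 2.5000
Σ(xᵢ − x̄)² = 174.0000 ⇒ m₂ = 174.0000/8 = 21.75000
Σ(xᵢ − x̄)³ = 408.0000 ⇒ m₃ = 408.0000/8 = 51.00000
m₂^(3/2) = 21.75000^(1.5) = 101.43525
g1 = m₃ / m₂^(3/2) = 51.00000 / 101.43525 ≈ 0.503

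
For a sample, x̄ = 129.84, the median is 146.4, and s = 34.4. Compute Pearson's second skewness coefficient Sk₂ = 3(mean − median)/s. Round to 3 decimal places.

Sk₂ = 3(129.84 − 146.4) / 34.4 = 3 × -16.5600 / 34.4
    = -49.6800 / 34.4 ≈ -1.444

-1.444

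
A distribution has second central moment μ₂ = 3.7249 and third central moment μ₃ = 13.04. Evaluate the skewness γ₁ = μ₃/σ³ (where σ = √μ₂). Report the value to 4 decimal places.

σ = √μ₂ = √3.7249 = 1.93000
σ³ = μ₂^(3/2) = 7.18906
γ₁ = μ₃/σ³ = 13.04 / 7.18906 ≈ 1.8139

1.8139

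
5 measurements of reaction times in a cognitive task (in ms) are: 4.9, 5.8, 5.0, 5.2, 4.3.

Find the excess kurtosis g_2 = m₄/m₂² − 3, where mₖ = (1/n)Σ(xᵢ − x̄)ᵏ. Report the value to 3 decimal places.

-0.690

x̄ = 5.0400
Σ(xᵢ − x̄)² = 1.1720 ⇒ m₂ = 0.23440
Σ(xᵢ − x̄)⁴ = 0.6345 ⇒ m₄ = 0.12691
m₂² = 0.05494
g_2 = m₄/m₂² − 3 = 2.30976 − 3 ≈ -0.690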